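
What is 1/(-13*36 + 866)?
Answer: 1/398 ≈ 0.0025126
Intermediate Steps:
1/(-13*36 + 866) = 1/(-468 + 866) = 1/398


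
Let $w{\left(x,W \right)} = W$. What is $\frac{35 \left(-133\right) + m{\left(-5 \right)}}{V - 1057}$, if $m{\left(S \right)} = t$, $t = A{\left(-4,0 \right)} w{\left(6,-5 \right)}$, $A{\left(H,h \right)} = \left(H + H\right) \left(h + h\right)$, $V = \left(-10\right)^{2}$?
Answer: $\frac{4655}{957} \approx 4.8642$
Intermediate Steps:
$V = 100$
$A{\left(H,h \right)} = 4 H h$ ($A{\left(H,h \right)} = 2 H 2 h = 4 H h$)
$t = 0$ ($t = 4 \left(-4\right) 0 \left(-5\right) = 0 \left(-5\right) = 0$)
$m{\left(S \right)} = 0$
$\frac{35 \left(-133\right) + m{\left(-5 \right)}}{V - 1057} = \frac{35 \left(-133\right) + 0}{100 - 1057} = \frac{-4655 + 0}{-957} = \left(-4655\right) \left(- \frac{1}{957}\right) = \frac{4655}{957}$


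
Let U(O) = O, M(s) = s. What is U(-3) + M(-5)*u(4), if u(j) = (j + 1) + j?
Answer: -48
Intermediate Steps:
u(j) = 1 + 2*j (u(j) = (1 + j) + j = 1 + 2*j)
U(-3) + M(-5)*u(4) = -3 - 5*(1 + 2*4) = -3 - 5*(1 + 8) = -3 - 5*9 = -3 - 45 = -48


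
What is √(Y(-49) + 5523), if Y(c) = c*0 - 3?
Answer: 4*√345 ≈ 74.297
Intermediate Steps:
Y(c) = -3 (Y(c) = 0 - 3 = -3)
√(Y(-49) + 5523) = √(-3 + 5523) = √5520 = 4*√345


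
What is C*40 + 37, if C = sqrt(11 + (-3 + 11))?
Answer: 37 + 40*sqrt(19) ≈ 211.36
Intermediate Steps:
C = sqrt(19) (C = sqrt(11 + 8) = sqrt(19) ≈ 4.3589)
C*40 + 37 = sqrt(19)*40 + 37 = 40*sqrt(19) + 37 = 37 + 40*sqrt(19)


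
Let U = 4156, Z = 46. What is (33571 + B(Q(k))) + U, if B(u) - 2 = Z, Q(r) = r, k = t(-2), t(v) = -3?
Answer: 37775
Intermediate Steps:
k = -3
B(u) = 48 (B(u) = 2 + 46 = 48)
(33571 + B(Q(k))) + U = (33571 + 48) + 4156 = 33619 + 4156 = 37775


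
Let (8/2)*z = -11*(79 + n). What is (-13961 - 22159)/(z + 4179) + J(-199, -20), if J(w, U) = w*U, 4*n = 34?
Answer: 17872700/4501 ≈ 3970.8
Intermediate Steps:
n = 17/2 (n = (¼)*34 = 17/2 ≈ 8.5000)
J(w, U) = U*w
z = -1925/8 (z = (-11*(79 + 17/2))/4 = (-11*175/2)/4 = (¼)*(-1925/2) = -1925/8 ≈ -240.63)
(-13961 - 22159)/(z + 4179) + J(-199, -20) = (-13961 - 22159)/(-1925/8 + 4179) - 20*(-199) = -36120/31507/8 + 3980 = -36120*8/31507 + 3980 = -41280/4501 + 3980 = 17872700/4501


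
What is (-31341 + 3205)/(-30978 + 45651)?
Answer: -28136/14673 ≈ -1.9175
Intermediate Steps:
(-31341 + 3205)/(-30978 + 45651) = -28136/14673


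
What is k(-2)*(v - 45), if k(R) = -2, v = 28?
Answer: 34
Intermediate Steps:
k(-2)*(v - 45) = -2*(28 - 45) = -2*(-17) = 34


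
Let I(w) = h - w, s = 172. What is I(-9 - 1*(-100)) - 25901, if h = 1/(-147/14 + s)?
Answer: -8395414/323 ≈ -25992.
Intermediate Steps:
h = 2/323 (h = 1/(-147/14 + 172) = 1/(-147*1/14 + 172) = 1/(-21/2 + 172) = 1/(323/2) = 2/323 ≈ 0.0061920)
I(w) = 2/323 - w
I(-9 - 1*(-100)) - 25901 = (2/323 - (-9 - 1*(-100))) - 25901 = (2/323 - (-9 + 100)) - 25901 = (2/323 - 1*91) - 25901 = (2/323 - 91) - 25901 = -29391/323 - 25901 = -8395414/323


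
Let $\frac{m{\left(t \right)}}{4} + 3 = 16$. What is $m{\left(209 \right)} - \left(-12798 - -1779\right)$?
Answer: $11071$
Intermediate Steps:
$m{\left(t \right)} = 52$ ($m{\left(t \right)} = -12 + 4 \cdot 16 = -12 + 64 = 52$)
$m{\left(209 \right)} - \left(-12798 - -1779\right) = 52 - \left(-12798 - -1779\right) = 52 - \left(-12798 + 1779\right) = 52 - -11019 = 52 + 11019 = 11071$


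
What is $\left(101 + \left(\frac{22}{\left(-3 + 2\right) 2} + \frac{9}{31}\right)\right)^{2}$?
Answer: $\frac{7834401}{961} \approx 8152.3$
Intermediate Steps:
$\left(101 + \left(\frac{22}{\left(-3 + 2\right) 2} + \frac{9}{31}\right)\right)^{2} = \left(101 + \left(\frac{22}{\left(-1\right) 2} + 9 \cdot \frac{1}{31}\right)\right)^{2} = \left(101 + \left(\frac{22}{-2} + \frac{9}{31}\right)\right)^{2} = \left(101 + \left(22 \left(- \frac{1}{2}\right) + \frac{9}{31}\right)\right)^{2} = \left(101 + \left(-11 + \frac{9}{31}\right)\right)^{2} = \left(101 - \frac{332}{31}\right)^{2} = \left(\frac{2799}{31}\right)^{2} = \frac{7834401}{961}$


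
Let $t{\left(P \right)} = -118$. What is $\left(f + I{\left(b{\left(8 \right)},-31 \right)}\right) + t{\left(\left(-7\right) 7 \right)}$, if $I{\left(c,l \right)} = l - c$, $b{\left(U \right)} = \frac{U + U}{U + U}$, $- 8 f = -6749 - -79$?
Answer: $\frac{2735}{4} \approx 683.75$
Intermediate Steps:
$f = \frac{3335}{4}$ ($f = - \frac{-6749 - -79}{8} = - \frac{-6749 + 79}{8} = \left(- \frac{1}{8}\right) \left(-6670\right) = \frac{3335}{4} \approx 833.75$)
$b{\left(U \right)} = 1$ ($b{\left(U \right)} = \frac{2 U}{2 U} = 2 U \frac{1}{2 U} = 1$)
$\left(f + I{\left(b{\left(8 \right)},-31 \right)}\right) + t{\left(\left(-7\right) 7 \right)} = \left(\frac{3335}{4} - 32\right) - 118 = \frac{3207}{4} - 118 = \frac{2735}{4}$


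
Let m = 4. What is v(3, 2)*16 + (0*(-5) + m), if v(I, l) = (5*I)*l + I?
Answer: 532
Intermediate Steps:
v(I, l) = I + 5*I*l (v(I, l) = 5*I*l + I = I + 5*I*l)
v(3, 2)*16 + (0*(-5) + m) = (3*(1 + 5*2))*16 + (0*(-5) + 4) = (3*(1 + 10))*16 + (0 + 4) = (3*11)*16 + 4 = 33*16 + 4 = 528 + 4 = 532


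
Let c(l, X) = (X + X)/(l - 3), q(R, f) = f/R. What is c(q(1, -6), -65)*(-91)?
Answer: -11830/9 ≈ -1314.4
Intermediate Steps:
c(l, X) = 2*X/(-3 + l) (c(l, X) = (2*X)/(-3 + l) = 2*X/(-3 + l))
c(q(1, -6), -65)*(-91) = (2*(-65)/(-3 - 6/1))*(-91) = (2*(-65)/(-3 - 6*1))*(-91) = (2*(-65)/(-3 - 6))*(-91) = (2*(-65)/(-9))*(-91) = (2*(-65)*(-⅑))*(-91) = (130/9)*(-91) = -11830/9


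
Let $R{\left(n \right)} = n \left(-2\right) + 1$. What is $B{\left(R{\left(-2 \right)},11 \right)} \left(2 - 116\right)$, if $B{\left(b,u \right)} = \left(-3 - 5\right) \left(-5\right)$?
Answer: $-4560$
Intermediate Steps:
$R{\left(n \right)} = 1 - 2 n$ ($R{\left(n \right)} = - 2 n + 1 = 1 - 2 n$)
$B{\left(b,u \right)} = 40$ ($B{\left(b,u \right)} = \left(-8\right) \left(-5\right) = 40$)
$B{\left(R{\left(-2 \right)},11 \right)} \left(2 - 116\right) = 40 \left(2 - 116\right) = 40 \left(-114\right) = -4560$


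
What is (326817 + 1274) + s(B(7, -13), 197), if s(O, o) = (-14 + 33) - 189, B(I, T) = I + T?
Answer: 327921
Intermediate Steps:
s(O, o) = -170 (s(O, o) = 19 - 189 = -170)
(326817 + 1274) + s(B(7, -13), 197) = (326817 + 1274) - 170 = 328091 - 170 = 327921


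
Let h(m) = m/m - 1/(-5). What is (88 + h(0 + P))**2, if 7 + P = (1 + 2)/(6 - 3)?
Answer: 198916/25 ≈ 7956.6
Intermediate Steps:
P = -6 (P = -7 + (1 + 2)/(6 - 3) = -7 + 3/3 = -7 + 3*(1/3) = -7 + 1 = -6)
h(m) = 6/5 (h(m) = 1 - 1*(-1/5) = 1 + 1/5 = 6/5)
(88 + h(0 + P))**2 = (88 + 6/5)**2 = (446/5)**2 = 198916/25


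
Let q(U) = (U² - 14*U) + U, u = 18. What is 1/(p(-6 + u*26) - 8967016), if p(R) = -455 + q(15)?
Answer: -1/8967441 ≈ -1.1151e-7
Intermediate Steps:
q(U) = U² - 13*U
p(R) = -425 (p(R) = -455 + 15*(-13 + 15) = -455 + 15*2 = -455 + 30 = -425)
1/(p(-6 + u*26) - 8967016) = 1/(-425 - 8967016) = 1/(-8967441) = -1/8967441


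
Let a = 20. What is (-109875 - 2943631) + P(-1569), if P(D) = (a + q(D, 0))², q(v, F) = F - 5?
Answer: -3053281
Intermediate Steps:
q(v, F) = -5 + F
P(D) = 225 (P(D) = (20 + (-5 + 0))² = (20 - 5)² = 15² = 225)
(-109875 - 2943631) + P(-1569) = (-109875 - 2943631) + 225 = -3053506 + 225 = -3053281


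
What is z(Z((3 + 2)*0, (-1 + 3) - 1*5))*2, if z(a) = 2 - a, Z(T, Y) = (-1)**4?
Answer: 2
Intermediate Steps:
Z(T, Y) = 1
z(Z((3 + 2)*0, (-1 + 3) - 1*5))*2 = (2 - 1*1)*2 = (2 - 1)*2 = 1*2 = 2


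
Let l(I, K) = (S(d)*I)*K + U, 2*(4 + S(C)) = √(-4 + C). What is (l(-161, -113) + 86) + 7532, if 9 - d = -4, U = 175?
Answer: -75379/2 ≈ -37690.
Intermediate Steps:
d = 13 (d = 9 - 1*(-4) = 9 + 4 = 13)
S(C) = -4 + √(-4 + C)/2
l(I, K) = 175 - 5*I*K/2 (l(I, K) = ((-4 + √(-4 + 13)/2)*I)*K + 175 = ((-4 + √9/2)*I)*K + 175 = ((-4 + (½)*3)*I)*K + 175 = ((-4 + 3/2)*I)*K + 175 = (-5*I/2)*K + 175 = -5*I*K/2 + 175 = 175 - 5*I*K/2)
(l(-161, -113) + 86) + 7532 = ((175 - 5/2*(-161)*(-113)) + 86) + 7532 = ((175 - 90965/2) + 86) + 7532 = (-90615/2 + 86) + 7532 = -90443/2 + 7532 = -75379/2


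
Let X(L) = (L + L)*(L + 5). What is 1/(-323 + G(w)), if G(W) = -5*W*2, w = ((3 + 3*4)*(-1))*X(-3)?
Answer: -1/2123 ≈ -0.00047103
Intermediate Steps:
X(L) = 2*L*(5 + L) (X(L) = (2*L)*(5 + L) = 2*L*(5 + L))
w = 180 (w = ((3 + 3*4)*(-1))*(2*(-3)*(5 - 3)) = ((3 + 12)*(-1))*(2*(-3)*2) = (15*(-1))*(-12) = -15*(-12) = 180)
G(W) = -10*W
1/(-323 + G(w)) = 1/(-323 - 10*180) = 1/(-323 - 1800) = 1/(-2123) = -1/2123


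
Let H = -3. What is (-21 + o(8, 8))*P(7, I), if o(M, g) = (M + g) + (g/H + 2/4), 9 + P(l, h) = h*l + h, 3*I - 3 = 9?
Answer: -989/6 ≈ -164.83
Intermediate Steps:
I = 4 (I = 1 + (⅓)*9 = 1 + 3 = 4)
P(l, h) = -9 + h + h*l (P(l, h) = -9 + (h*l + h) = -9 + (h + h*l) = -9 + h + h*l)
o(M, g) = ½ + M + 2*g/3 (o(M, g) = (M + g) + (g/(-3) + 2/4) = (M + g) + (g*(-⅓) + 2*(¼)) = (M + g) + (-g/3 + ½) = (M + g) + (½ - g/3) = ½ + M + 2*g/3)
(-21 + o(8, 8))*P(7, I) = (-21 + (½ + 8 + (⅔)*8))*(-9 + 4 + 4*7) = (-21 + (½ + 8 + 16/3))*(-9 + 4 + 28) = (-21 + 83/6)*23 = -43/6*23 = -989/6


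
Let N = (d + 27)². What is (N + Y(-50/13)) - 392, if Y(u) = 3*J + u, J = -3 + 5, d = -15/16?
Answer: 963149/3328 ≈ 289.41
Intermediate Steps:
d = -15/16 (d = -15*1/16 = -15/16 ≈ -0.93750)
J = 2
N = 173889/256 (N = (-15/16 + 27)² = (417/16)² = 173889/256 ≈ 679.25)
Y(u) = 6 + u (Y(u) = 3*2 + u = 6 + u)
(N + Y(-50/13)) - 392 = (173889/256 + (6 - 50/13)) - 392 = (173889/256 + 28/13) - 392 = 2267725/3328 - 392 = 963149/3328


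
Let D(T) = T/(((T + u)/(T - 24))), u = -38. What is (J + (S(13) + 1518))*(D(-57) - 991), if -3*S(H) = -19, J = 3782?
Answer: -82746962/15 ≈ -5.5165e+6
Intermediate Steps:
S(H) = 19/3 (S(H) = -⅓*(-19) = 19/3)
D(T) = T*(-24 + T)/(-38 + T) (D(T) = T/(((T - 38)/(T - 24))) = T/(((-38 + T)/(-24 + T))) = T*((-24 + T)/(-38 + T)) = T*(-24 + T)/(-38 + T))
(J + (S(13) + 1518))*(D(-57) - 991) = (3782 + (19/3 + 1518))*(-57*(-24 - 57)/(-38 - 57) - 991) = (3782 + 4573/3)*(-57*(-81)/(-95) - 991) = 15919*(-57*(-1/95)*(-81) - 991)/3 = 15919*(-243/5 - 991)/3 = (15919/3)*(-5198/5) = -82746962/15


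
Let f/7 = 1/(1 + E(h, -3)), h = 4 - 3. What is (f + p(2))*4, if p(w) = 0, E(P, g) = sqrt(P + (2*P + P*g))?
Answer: 28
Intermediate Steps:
h = 1
E(P, g) = sqrt(3*P + P*g)
f = 7 (f = 7/(1 + sqrt(1*(3 - 3))) = 7/(1 + sqrt(1*0)) = 7/(1 + sqrt(0)) = 7/(1 + 0) = 7/1 = 7*1 = 7)
(f + p(2))*4 = (7 + 0)*4 = 7*4 = 28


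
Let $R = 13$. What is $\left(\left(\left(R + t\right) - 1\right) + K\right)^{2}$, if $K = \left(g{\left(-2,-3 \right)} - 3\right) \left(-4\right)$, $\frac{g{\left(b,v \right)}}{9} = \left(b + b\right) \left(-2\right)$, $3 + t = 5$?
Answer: $68644$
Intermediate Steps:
$t = 2$ ($t = -3 + 5 = 2$)
$g{\left(b,v \right)} = - 36 b$ ($g{\left(b,v \right)} = 9 \left(b + b\right) \left(-2\right) = 9 \cdot 2 b \left(-2\right) = 9 \left(- 4 b\right) = - 36 b$)
$K = -276$ ($K = \left(\left(-36\right) \left(-2\right) - 3\right) \left(-4\right) = \left(72 - 3\right) \left(-4\right) = 69 \left(-4\right) = -276$)
$\left(\left(\left(R + t\right) - 1\right) + K\right)^{2} = \left(\left(\left(13 + 2\right) - 1\right) - 276\right)^{2} = \left(\left(15 - 1\right) - 276\right)^{2} = \left(14 - 276\right)^{2} = \left(-262\right)^{2} = 68644$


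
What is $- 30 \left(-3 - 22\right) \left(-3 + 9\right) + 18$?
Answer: $4518$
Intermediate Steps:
$- 30 \left(-3 - 22\right) \left(-3 + 9\right) + 18 = - 30 \left(\left(-25\right) 6\right) + 18 = \left(-30\right) \left(-150\right) + 18 = 4500 + 18 = 4518$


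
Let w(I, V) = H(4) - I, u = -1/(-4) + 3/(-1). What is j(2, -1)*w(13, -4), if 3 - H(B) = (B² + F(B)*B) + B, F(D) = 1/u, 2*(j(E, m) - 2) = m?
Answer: -471/11 ≈ -42.818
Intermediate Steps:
u = -11/4 (u = -1*(-¼) + 3*(-1) = ¼ - 3 = -11/4 ≈ -2.7500)
j(E, m) = 2 + m/2
F(D) = -4/11 (F(D) = 1/(-11/4) = -4/11)
H(B) = 3 - B² - 7*B/11 (H(B) = 3 - ((B² - 4*B/11) + B) = 3 - (B² + 7*B/11) = 3 + (-B² - 7*B/11) = 3 - B² - 7*B/11)
w(I, V) = -171/11 - I (w(I, V) = (3 - 1*4² - 7/11*4) - I = (3 - 1*16 - 28/11) - I = (3 - 16 - 28/11) - I = -171/11 - I)
j(2, -1)*w(13, -4) = (2 + (½)*(-1))*(-171/11 - 1*13) = (2 - ½)*(-171/11 - 13) = (3/2)*(-314/11) = -471/11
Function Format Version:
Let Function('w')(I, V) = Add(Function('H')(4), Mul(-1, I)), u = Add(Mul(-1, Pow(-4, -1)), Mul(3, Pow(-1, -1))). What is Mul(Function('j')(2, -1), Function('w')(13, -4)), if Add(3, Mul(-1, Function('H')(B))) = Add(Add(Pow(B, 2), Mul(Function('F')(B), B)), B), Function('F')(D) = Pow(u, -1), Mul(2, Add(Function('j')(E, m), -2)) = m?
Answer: Rational(-471, 11) ≈ -42.818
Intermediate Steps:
u = Rational(-11, 4) (u = Add(Mul(-1, Rational(-1, 4)), Mul(3, -1)) = Add(Rational(1, 4), -3) = Rational(-11, 4) ≈ -2.7500)
Function('j')(E, m) = Add(2, Mul(Rational(1, 2), m))
Function('F')(D) = Rational(-4, 11) (Function('F')(D) = Pow(Rational(-11, 4), -1) = Rational(-4, 11))
Function('H')(B) = Add(3, Mul(-1, Pow(B, 2)), Mul(Rational(-7, 11), B)) (Function('H')(B) = Add(3, Mul(-1, Add(Add(Pow(B, 2), Mul(Rational(-4, 11), B)), B))) = Add(3, Mul(-1, Add(Pow(B, 2), Mul(Rational(7, 11), B)))) = Add(3, Add(Mul(-1, Pow(B, 2)), Mul(Rational(-7, 11), B))) = Add(3, Mul(-1, Pow(B, 2)), Mul(Rational(-7, 11), B)))
Function('w')(I, V) = Add(Rational(-171, 11), Mul(-1, I)) (Function('w')(I, V) = Add(Add(3, Mul(-1, Pow(4, 2)), Mul(Rational(-7, 11), 4)), Mul(-1, I)) = Add(Add(3, Mul(-1, 16), Rational(-28, 11)), Mul(-1, I)) = Add(Add(3, -16, Rational(-28, 11)), Mul(-1, I)) = Add(Rational(-171, 11), Mul(-1, I)))
Mul(Function('j')(2, -1), Function('w')(13, -4)) = Mul(Add(2, Mul(Rational(1, 2), -1)), Add(Rational(-171, 11), Mul(-1, 13))) = Mul(Add(2, Rational(-1, 2)), Add(Rational(-171, 11), -13)) = Mul(Rational(3, 2), Rational(-314, 11)) = Rational(-471, 11)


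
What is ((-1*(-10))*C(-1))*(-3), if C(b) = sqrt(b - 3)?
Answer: -60*I ≈ -60.0*I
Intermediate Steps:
C(b) = sqrt(-3 + b)
((-1*(-10))*C(-1))*(-3) = ((-1*(-10))*sqrt(-3 - 1))*(-3) = (10*sqrt(-4))*(-3) = (10*(2*I))*(-3) = (20*I)*(-3) = -60*I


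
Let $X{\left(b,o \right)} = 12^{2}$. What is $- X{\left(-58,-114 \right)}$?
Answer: $-144$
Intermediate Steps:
$X{\left(b,o \right)} = 144$
$- X{\left(-58,-114 \right)} = \left(-1\right) 144 = -144$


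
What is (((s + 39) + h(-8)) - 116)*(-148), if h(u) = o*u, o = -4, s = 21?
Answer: 3552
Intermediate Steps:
h(u) = -4*u
(((s + 39) + h(-8)) - 116)*(-148) = (((21 + 39) - 4*(-8)) - 116)*(-148) = ((60 + 32) - 116)*(-148) = (92 - 116)*(-148) = -24*(-148) = 3552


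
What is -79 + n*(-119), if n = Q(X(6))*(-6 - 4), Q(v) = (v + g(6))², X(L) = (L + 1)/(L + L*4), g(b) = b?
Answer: 4154201/90 ≈ 46158.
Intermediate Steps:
X(L) = (1 + L)/(5*L) (X(L) = (1 + L)/(L + 4*L) = (1 + L)/((5*L)) = (1 + L)*(1/(5*L)) = (1 + L)/(5*L))
Q(v) = (6 + v)² (Q(v) = (v + 6)² = (6 + v)²)
n = -34969/90 (n = (6 + (⅕)*(1 + 6)/6)²*(-6 - 4) = (6 + (⅕)*(⅙)*7)²*(-10) = (6 + 7/30)²*(-10) = (187/30)²*(-10) = (34969/900)*(-10) = -34969/90 ≈ -388.54)
-79 + n*(-119) = -79 - 34969/90*(-119) = -79 + 4161311/90 = 4154201/90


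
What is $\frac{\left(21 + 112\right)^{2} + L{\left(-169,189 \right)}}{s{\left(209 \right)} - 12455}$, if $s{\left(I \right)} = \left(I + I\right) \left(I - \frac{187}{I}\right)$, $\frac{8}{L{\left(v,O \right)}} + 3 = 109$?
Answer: $\frac{937521}{3950249} \approx 0.23733$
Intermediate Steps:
$L{\left(v,O \right)} = \frac{4}{53}$ ($L{\left(v,O \right)} = \frac{8}{-3 + 109} = \frac{8}{106} = 8 \cdot \frac{1}{106} = \frac{4}{53}$)
$s{\left(I \right)} = 2 I \left(I - \frac{187}{I}\right)$
$\frac{\left(21 + 112\right)^{2} + L{\left(-169,189 \right)}}{s{\left(209 \right)} - 12455} = \frac{\left(21 + 112\right)^{2} + \frac{4}{53}}{\left(-374 + 2 \cdot 209^{2}\right) - 12455} = \frac{133^{2} + \frac{4}{53}}{\left(-374 + 2 \cdot 43681\right) - 12455} = \frac{17689 + \frac{4}{53}}{\left(-374 + 87362\right) - 12455} = \frac{937521}{53 \left(86988 - 12455\right)} = \frac{937521}{53 \cdot 74533} = \frac{937521}{53} \cdot \frac{1}{74533} = \frac{937521}{3950249}$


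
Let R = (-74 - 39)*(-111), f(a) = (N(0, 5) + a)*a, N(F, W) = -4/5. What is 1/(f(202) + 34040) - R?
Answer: -4683706711/373412 ≈ -12543.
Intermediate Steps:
N(F, W) = -4/5 (N(F, W) = -4*1/5 = -4/5)
f(a) = a*(-4/5 + a) (f(a) = (-4/5 + a)*a = a*(-4/5 + a))
R = 12543 (R = -113*(-111) = 12543)
1/(f(202) + 34040) - R = 1/((1/5)*202*(-4 + 5*202) + 34040) - 1*12543 = 1/((1/5)*202*(-4 + 1010) + 34040) - 12543 = 1/((1/5)*202*1006 + 34040) - 12543 = 1/(203212/5 + 34040) - 12543 = 1/(373412/5) - 12543 = 5/373412 - 12543 = -4683706711/373412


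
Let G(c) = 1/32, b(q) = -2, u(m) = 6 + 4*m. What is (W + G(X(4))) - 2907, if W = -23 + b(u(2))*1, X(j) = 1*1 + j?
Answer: -93823/32 ≈ -2932.0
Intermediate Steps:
X(j) = 1 + j
G(c) = 1/32
W = -25 (W = -23 - 2*1 = -23 - 2 = -25)
(W + G(X(4))) - 2907 = (-25 + 1/32) - 2907 = -799/32 - 2907 = -93823/32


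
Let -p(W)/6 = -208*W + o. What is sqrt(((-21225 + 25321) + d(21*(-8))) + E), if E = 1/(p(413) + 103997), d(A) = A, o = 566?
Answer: 3*sqrt(6624996237649)/123205 ≈ 62.674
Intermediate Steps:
p(W) = -3396 + 1248*W (p(W) = -6*(-208*W + 566) = -6*(566 - 208*W) = -3396 + 1248*W)
E = 1/616025 (E = 1/((-3396 + 1248*413) + 103997) = 1/((-3396 + 515424) + 103997) = 1/(512028 + 103997) = 1/616025 ≈ 1.6233e-6)
sqrt(((-21225 + 25321) + d(21*(-8))) + E) = sqrt(((-21225 + 25321) + 21*(-8)) + 1/616025) = sqrt((4096 - 168) + 1/616025) = sqrt(3928 + 1/616025) = sqrt(2419746201/616025) = 3*sqrt(6624996237649)/123205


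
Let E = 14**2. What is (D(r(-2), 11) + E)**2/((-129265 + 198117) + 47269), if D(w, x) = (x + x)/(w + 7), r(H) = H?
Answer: 334668/967675 ≈ 0.34585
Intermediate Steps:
D(w, x) = 2*x/(7 + w) (D(w, x) = (2*x)/(7 + w) = 2*x/(7 + w))
E = 196
(D(r(-2), 11) + E)**2/((-129265 + 198117) + 47269) = (2*11/(7 - 2) + 196)**2/((-129265 + 198117) + 47269) = (2*11/5 + 196)**2/(68852 + 47269) = (2*11*(1/5) + 196)**2/116121 = (22/5 + 196)**2*(1/116121) = (1002/5)**2*(1/116121) = (1004004/25)*(1/116121) = 334668/967675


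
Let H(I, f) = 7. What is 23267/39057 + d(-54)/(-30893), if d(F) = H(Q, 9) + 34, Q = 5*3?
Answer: 717186094/1206587901 ≈ 0.59439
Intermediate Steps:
Q = 15
d(F) = 41 (d(F) = 7 + 34 = 41)
23267/39057 + d(-54)/(-30893) = 23267/39057 + 41/(-30893) = 23267*(1/39057) + 41*(-1/30893) = 23267/39057 - 41/30893 = 717186094/1206587901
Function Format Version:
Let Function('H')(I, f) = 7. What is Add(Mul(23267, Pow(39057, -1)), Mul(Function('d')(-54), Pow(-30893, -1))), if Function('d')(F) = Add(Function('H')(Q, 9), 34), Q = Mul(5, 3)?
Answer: Rational(717186094, 1206587901) ≈ 0.59439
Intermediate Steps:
Q = 15
Function('d')(F) = 41 (Function('d')(F) = Add(7, 34) = 41)
Add(Mul(23267, Pow(39057, -1)), Mul(Function('d')(-54), Pow(-30893, -1))) = Add(Mul(23267, Pow(39057, -1)), Mul(41, Pow(-30893, -1))) = Add(Mul(23267, Rational(1, 39057)), Mul(41, Rational(-1, 30893))) = Add(Rational(23267, 39057), Rational(-41, 30893)) = Rational(717186094, 1206587901)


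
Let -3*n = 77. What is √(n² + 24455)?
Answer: 2*√56506/3 ≈ 158.47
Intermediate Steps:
n = -77/3 (n = -⅓*77 = -77/3 ≈ -25.667)
√(n² + 24455) = √((-77/3)² + 24455) = √(5929/9 + 24455) = √(226024/9) = 2*√56506/3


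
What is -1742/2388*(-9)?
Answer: 2613/398 ≈ 6.5653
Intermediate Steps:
-1742/2388*(-9) = -1742*1/2388*(-9) = -871/1194*(-9) = 2613/398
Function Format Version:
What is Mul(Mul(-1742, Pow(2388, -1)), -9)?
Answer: Rational(2613, 398) ≈ 6.5653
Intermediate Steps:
Mul(Mul(-1742, Pow(2388, -1)), -9) = Mul(Mul(-1742, Rational(1, 2388)), -9) = Mul(Rational(-871, 1194), -9) = Rational(2613, 398)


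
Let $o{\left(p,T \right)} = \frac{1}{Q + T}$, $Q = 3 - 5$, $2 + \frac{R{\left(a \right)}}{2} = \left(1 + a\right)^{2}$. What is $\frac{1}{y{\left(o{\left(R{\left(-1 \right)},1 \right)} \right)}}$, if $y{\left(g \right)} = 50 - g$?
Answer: $\frac{1}{51} \approx 0.019608$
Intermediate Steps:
$R{\left(a \right)} = -4 + 2 \left(1 + a\right)^{2}$
$Q = -2$
$o{\left(p,T \right)} = \frac{1}{-2 + T}$
$\frac{1}{y{\left(o{\left(R{\left(-1 \right)},1 \right)} \right)}} = \frac{1}{50 - \frac{1}{-2 + 1}} = \frac{1}{50 - \frac{1}{-1}} = \frac{1}{50 - -1} = \frac{1}{50 + 1} = \frac{1}{51}$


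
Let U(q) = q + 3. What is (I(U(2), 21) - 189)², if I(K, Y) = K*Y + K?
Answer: 6241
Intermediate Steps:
U(q) = 3 + q
I(K, Y) = K + K*Y
(I(U(2), 21) - 189)² = ((3 + 2)*(1 + 21) - 189)² = (5*22 - 189)² = (110 - 189)² = (-79)² = 6241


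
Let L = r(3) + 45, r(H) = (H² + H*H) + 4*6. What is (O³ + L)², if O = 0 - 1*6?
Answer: 16641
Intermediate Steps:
r(H) = 24 + 2*H² (r(H) = (H² + H²) + 24 = 2*H² + 24 = 24 + 2*H²)
O = -6 (O = 0 - 6 = -6)
L = 87 (L = (24 + 2*3²) + 45 = (24 + 2*9) + 45 = (24 + 18) + 45 = 42 + 45 = 87)
(O³ + L)² = ((-6)³ + 87)² = (-216 + 87)² = (-129)² = 16641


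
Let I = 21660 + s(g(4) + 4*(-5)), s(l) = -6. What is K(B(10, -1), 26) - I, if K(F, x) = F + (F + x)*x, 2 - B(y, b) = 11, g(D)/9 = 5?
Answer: -21221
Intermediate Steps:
g(D) = 45 (g(D) = 9*5 = 45)
B(y, b) = -9 (B(y, b) = 2 - 1*11 = 2 - 11 = -9)
K(F, x) = F + x*(F + x)
I = 21654 (I = 21660 - 6 = 21654)
K(B(10, -1), 26) - I = (-9 + 26**2 - 9*26) - 1*21654 = (-9 + 676 - 234) - 21654 = 433 - 21654 = -21221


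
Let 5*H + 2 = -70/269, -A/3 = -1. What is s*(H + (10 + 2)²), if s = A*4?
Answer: 2316864/1345 ≈ 1722.6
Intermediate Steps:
A = 3 (A = -3*(-1) = 3)
H = -608/1345 (H = -⅖ + (-70/269)/5 = -⅖ + (-70*1/269)/5 = -⅖ + (⅕)*(-70/269) = -⅖ - 14/269 = -608/1345 ≈ -0.45204)
s = 12 (s = 3*4 = 12)
s*(H + (10 + 2)²) = 12*(-608/1345 + (10 + 2)²) = 12*(-608/1345 + 12²) = 12*(-608/1345 + 144) = 12*(193072/1345) = 2316864/1345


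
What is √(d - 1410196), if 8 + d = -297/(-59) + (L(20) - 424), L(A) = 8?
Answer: I*√4910350697/59 ≈ 1187.7*I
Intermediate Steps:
d = -24719/59 (d = -8 + (-297/(-59) + (8 - 424)) = -8 + (-297*(-1/59) - 416) = -8 + (297/59 - 416) = -8 - 24247/59 = -24719/59 ≈ -418.97)
√(d - 1410196) = √(-24719/59 - 1410196) = √(-83226283/59) = I*√4910350697/59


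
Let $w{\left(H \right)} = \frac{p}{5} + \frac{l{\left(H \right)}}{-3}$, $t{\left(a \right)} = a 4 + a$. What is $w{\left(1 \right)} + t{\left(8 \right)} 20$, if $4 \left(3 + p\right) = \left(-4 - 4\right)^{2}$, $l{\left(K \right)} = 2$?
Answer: $\frac{12029}{15} \approx 801.93$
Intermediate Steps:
$t{\left(a \right)} = 5 a$ ($t{\left(a \right)} = 4 a + a = 5 a$)
$p = 13$ ($p = -3 + \frac{\left(-4 - 4\right)^{2}}{4} = -3 + \frac{\left(-8\right)^{2}}{4} = -3 + \frac{1}{4} \cdot 64 = -3 + 16 = 13$)
$w{\left(H \right)} = \frac{29}{15}$ ($w{\left(H \right)} = \frac{13}{5} + \frac{2}{-3} = 13 \cdot \frac{1}{5} + 2 \left(- \frac{1}{3}\right) = \frac{13}{5} - \frac{2}{3} = \frac{29}{15}$)
$w{\left(1 \right)} + t{\left(8 \right)} 20 = \frac{29}{15} + 5 \cdot 8 \cdot 20 = \frac{29}{15} + 40 \cdot 20 = \frac{29}{15} + 800 = \frac{12029}{15}$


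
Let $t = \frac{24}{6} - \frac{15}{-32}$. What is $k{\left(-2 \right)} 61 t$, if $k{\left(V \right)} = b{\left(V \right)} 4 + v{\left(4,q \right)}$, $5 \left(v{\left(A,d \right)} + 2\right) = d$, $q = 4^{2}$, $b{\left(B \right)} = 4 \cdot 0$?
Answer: $\frac{26169}{80} \approx 327.11$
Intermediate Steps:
$b{\left(B \right)} = 0$
$q = 16$
$v{\left(A,d \right)} = -2 + \frac{d}{5}$
$t = \frac{143}{32}$ ($t = 24 \cdot \frac{1}{6} - - \frac{15}{32} = 4 + \frac{15}{32} = \frac{143}{32} \approx 4.4688$)
$k{\left(V \right)} = \frac{6}{5}$ ($k{\left(V \right)} = 0 \cdot 4 + \left(-2 + \frac{1}{5} \cdot 16\right) = 0 + \left(-2 + \frac{16}{5}\right) = 0 + \frac{6}{5} = \frac{6}{5}$)
$k{\left(-2 \right)} 61 t = \frac{6}{5} \cdot 61 \cdot \frac{143}{32} = \frac{366}{5} \cdot \frac{143}{32} = \frac{26169}{80}$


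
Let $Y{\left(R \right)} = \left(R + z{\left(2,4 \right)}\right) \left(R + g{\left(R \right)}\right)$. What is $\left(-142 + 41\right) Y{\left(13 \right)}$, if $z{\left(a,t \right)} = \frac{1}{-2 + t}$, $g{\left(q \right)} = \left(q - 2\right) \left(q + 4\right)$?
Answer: $-272700$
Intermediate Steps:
$g{\left(q \right)} = \left(-2 + q\right) \left(4 + q\right)$
$Y{\left(R \right)} = \left(\frac{1}{2} + R\right) \left(-8 + R^{2} + 3 R\right)$ ($Y{\left(R \right)} = \left(R + \frac{1}{-2 + 4}\right) \left(R + \left(-8 + R^{2} + 2 R\right)\right) = \left(R + \frac{1}{2}\right) \left(-8 + R^{2} + 3 R\right) = \left(\frac{1}{2} + R\right) \left(-8 + R^{2} + 3 R\right)$)
$\left(-142 + 41\right) Y{\left(13 \right)} = \left(-142 + 41\right) \left(-4 + 13^{3} - \frac{169}{2} + \frac{7 \cdot 13^{2}}{2}\right) = - 101 \left(-4 + 2197 - \frac{169}{2} + \frac{7}{2} \cdot 169\right) = - 101 \left(-4 + 2197 - \frac{169}{2} + \frac{1183}{2}\right) = \left(-101\right) 2700 = -272700$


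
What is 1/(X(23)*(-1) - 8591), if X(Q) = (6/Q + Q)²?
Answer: -529/4830864 ≈ -0.00010950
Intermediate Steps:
X(Q) = (Q + 6/Q)²
1/(X(23)*(-1) - 8591) = 1/(((6 + 23²)²/23²)*(-1) - 8591) = 1/(((6 + 529)²/529)*(-1) - 8591) = 1/(((1/529)*535²)*(-1) - 8591) = 1/(((1/529)*286225)*(-1) - 8591) = 1/((286225/529)*(-1) - 8591) = 1/(-286225/529 - 8591) = 1/(-4830864/529) = -529/4830864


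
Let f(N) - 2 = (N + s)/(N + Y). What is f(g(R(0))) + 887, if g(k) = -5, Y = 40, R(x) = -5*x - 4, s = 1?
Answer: 31111/35 ≈ 888.89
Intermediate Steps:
R(x) = -4 - 5*x
f(N) = 2 + (1 + N)/(40 + N) (f(N) = 2 + (N + 1)/(N + 40) = 2 + (1 + N)/(40 + N))
f(g(R(0))) + 887 = 3*(27 - 5)/(40 - 5) + 887 = 3*22/35 + 887 = 3*(1/35)*22 + 887 = 66/35 + 887 = 31111/35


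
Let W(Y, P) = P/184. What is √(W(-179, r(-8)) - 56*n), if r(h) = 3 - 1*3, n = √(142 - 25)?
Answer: 2*I*13^(¼)*√42 ≈ 24.612*I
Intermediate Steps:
n = 3*√13 (n = √117 = 3*√13 ≈ 10.817)
r(h) = 0 (r(h) = 3 - 3 = 0)
W(Y, P) = P/184 (W(Y, P) = P*(1/184) = P/184)
√(W(-179, r(-8)) - 56*n) = √((1/184)*0 - 168*√13) = √(0 - 168*√13) = √(-168*√13) = 2*I*13^(¼)*√42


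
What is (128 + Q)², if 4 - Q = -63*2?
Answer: 66564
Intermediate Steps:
Q = 130 (Q = 4 - (-63)*2 = 4 - 1*(-126) = 4 + 126 = 130)
(128 + Q)² = (128 + 130)² = 258² = 66564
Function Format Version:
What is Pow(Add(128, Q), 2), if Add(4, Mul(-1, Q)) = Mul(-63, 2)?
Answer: 66564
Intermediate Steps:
Q = 130 (Q = Add(4, Mul(-1, Mul(-63, 2))) = Add(4, Mul(-1, -126)) = Add(4, 126) = 130)
Pow(Add(128, Q), 2) = Pow(Add(128, 130), 2) = Pow(258, 2) = 66564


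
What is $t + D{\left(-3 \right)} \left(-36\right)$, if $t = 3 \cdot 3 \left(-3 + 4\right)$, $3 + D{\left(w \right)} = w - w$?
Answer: $117$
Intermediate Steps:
$D{\left(w \right)} = -3$ ($D{\left(w \right)} = -3 + \left(w - w\right) = -3 + 0 = -3$)
$t = 9$ ($t = 3 \cdot 3 \cdot 1 = 3 \cdot 3 = 9$)
$t + D{\left(-3 \right)} \left(-36\right) = 9 - -108 = 9 + 108 = 117$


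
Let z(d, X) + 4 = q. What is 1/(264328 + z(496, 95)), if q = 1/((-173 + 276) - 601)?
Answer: 498/131633351 ≈ 3.7832e-6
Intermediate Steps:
q = -1/498 (q = 1/(103 - 601) = 1/(-498) = -1/498 ≈ -0.0020080)
z(d, X) = -1993/498 (z(d, X) = -4 - 1/498 = -1993/498)
1/(264328 + z(496, 95)) = 1/(264328 - 1993/498) = 1/(131633351/498) = 498/131633351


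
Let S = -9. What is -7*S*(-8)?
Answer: -504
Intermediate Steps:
-7*S*(-8) = -7*(-9)*(-8) = 63*(-8) = -504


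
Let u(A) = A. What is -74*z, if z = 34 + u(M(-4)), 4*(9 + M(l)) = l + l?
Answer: -1702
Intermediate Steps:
M(l) = -9 + l/2 (M(l) = -9 + (l + l)/4 = -9 + (2*l)/4 = -9 + l/2)
z = 23 (z = 34 + (-9 + (½)*(-4)) = 34 + (-9 - 2) = 34 - 11 = 23)
-74*z = -74*23 = -1702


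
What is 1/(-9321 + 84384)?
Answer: 1/75063 ≈ 1.3322e-5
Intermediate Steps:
1/(-9321 + 84384) = 1/75063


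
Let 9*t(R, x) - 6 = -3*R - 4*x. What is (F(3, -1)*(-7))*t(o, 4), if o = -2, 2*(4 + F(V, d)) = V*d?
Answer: -154/9 ≈ -17.111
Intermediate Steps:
F(V, d) = -4 + V*d/2 (F(V, d) = -4 + (V*d)/2 = -4 + V*d/2)
t(R, x) = ⅔ - 4*x/9 - R/3 (t(R, x) = ⅔ + (-3*R - 4*x)/9 = ⅔ + (-4*x - 3*R)/9 = ⅔ + (-4*x/9 - R/3) = ⅔ - 4*x/9 - R/3)
(F(3, -1)*(-7))*t(o, 4) = ((-4 + (½)*3*(-1))*(-7))*(⅔ - 4/9*4 - ⅓*(-2)) = ((-4 - 3/2)*(-7))*(⅔ - 16/9 + ⅔) = -11/2*(-7)*(-4/9) = (77/2)*(-4/9) = -154/9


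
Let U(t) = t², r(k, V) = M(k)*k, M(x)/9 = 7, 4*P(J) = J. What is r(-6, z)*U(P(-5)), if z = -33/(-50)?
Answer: -4725/8 ≈ -590.63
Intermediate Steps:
P(J) = J/4
z = 33/50 (z = -33*(-1/50) = 33/50 ≈ 0.66000)
M(x) = 63 (M(x) = 9*7 = 63)
r(k, V) = 63*k
r(-6, z)*U(P(-5)) = (63*(-6))*((¼)*(-5))² = -378*(-5/4)² = -378*25/16 = -4725/8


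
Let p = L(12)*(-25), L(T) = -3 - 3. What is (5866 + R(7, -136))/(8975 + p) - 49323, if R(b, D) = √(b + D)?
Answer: -450066509/9125 + I*√129/9125 ≈ -49322.0 + 0.0012447*I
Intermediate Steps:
L(T) = -6
R(b, D) = √(D + b)
p = 150 (p = -6*(-25) = 150)
(5866 + R(7, -136))/(8975 + p) - 49323 = (5866 + √(-136 + 7))/(8975 + 150) - 49323 = (5866 + √(-129))/9125 - 49323 = (5866 + I*√129)*(1/9125) - 49323 = (5866/9125 + I*√129/9125) - 49323 = -450066509/9125 + I*√129/9125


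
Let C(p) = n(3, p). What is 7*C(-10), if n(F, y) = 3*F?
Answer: 63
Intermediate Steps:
C(p) = 9 (C(p) = 3*3 = 9)
7*C(-10) = 7*9 = 63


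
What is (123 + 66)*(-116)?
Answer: -21924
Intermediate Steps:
(123 + 66)*(-116) = 189*(-116) = -21924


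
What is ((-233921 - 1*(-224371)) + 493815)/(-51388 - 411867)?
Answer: -96853/92651 ≈ -1.0454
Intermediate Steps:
((-233921 - 1*(-224371)) + 493815)/(-51388 - 411867) = ((-233921 + 224371) + 493815)/(-463255) = (-9550 + 493815)*(-1/463255) = 484265*(-1/463255) = -96853/92651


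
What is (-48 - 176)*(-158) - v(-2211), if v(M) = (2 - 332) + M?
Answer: 37933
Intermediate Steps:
v(M) = -330 + M
(-48 - 176)*(-158) - v(-2211) = (-48 - 176)*(-158) - (-330 - 2211) = -224*(-158) - 1*(-2541) = 35392 + 2541 = 37933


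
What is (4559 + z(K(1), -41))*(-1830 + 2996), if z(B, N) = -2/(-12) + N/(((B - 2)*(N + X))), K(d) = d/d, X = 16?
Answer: 398555707/75 ≈ 5.3141e+6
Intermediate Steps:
K(d) = 1
z(B, N) = ⅙ + N/((-2 + B)*(16 + N)) (z(B, N) = -2/(-12) + N/(((B - 2)*(N + 16))) = -2*(-1/12) + N/(((-2 + B)*(16 + N))) = ⅙ + N*(1/((-2 + B)*(16 + N))) = ⅙ + N/((-2 + B)*(16 + N)))
(4559 + z(K(1), -41))*(-1830 + 2996) = (4559 + (-32 + 4*(-41) + 16*1 + 1*(-41))/(6*(-32 - 2*(-41) + 16*1 + 1*(-41))))*(-1830 + 2996) = (4559 + (-32 - 164 + 16 - 41)/(6*(-32 + 82 + 16 - 41)))*1166 = (4559 + (⅙)*(-221)/25)*1166 = (4559 + (⅙)*(1/25)*(-221))*1166 = (4559 - 221/150)*1166 = (683629/150)*1166 = 398555707/75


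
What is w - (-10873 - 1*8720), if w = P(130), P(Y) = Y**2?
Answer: 36493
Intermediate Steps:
w = 16900 (w = 130**2 = 16900)
w - (-10873 - 1*8720) = 16900 - (-10873 - 1*8720) = 16900 - (-10873 - 8720) = 16900 - 1*(-19593) = 16900 + 19593 = 36493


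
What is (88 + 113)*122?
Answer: 24522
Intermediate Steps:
(88 + 113)*122 = 201*122 = 24522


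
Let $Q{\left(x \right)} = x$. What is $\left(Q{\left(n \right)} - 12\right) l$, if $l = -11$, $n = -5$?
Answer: $187$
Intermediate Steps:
$\left(Q{\left(n \right)} - 12\right) l = \left(-5 - 12\right) \left(-11\right) = \left(-17\right) \left(-11\right) = 187$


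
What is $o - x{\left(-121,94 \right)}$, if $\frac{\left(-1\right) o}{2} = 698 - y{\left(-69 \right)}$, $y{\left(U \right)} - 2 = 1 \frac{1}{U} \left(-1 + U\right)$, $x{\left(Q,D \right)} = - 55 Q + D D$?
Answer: $- \frac{1164787}{69} \approx -16881.0$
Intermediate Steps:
$x{\left(Q,D \right)} = D^{2} - 55 Q$ ($x{\left(Q,D \right)} = - 55 Q + D^{2} = D^{2} - 55 Q$)
$y{\left(U \right)} = 2 + \frac{-1 + U}{U}$ ($y{\left(U \right)} = 2 + 1 \frac{1}{U} \left(-1 + U\right) = 2 + \frac{-1 + U}{U}$)
$o = - \frac{95908}{69}$ ($o = - 2 \left(698 - \left(3 - \frac{1}{-69}\right)\right) = - 2 \left(698 - \left(3 - - \frac{1}{69}\right)\right) = - 2 \left(698 - \left(3 + \frac{1}{69}\right)\right) = - 2 \left(698 - \frac{208}{69}\right) = \left(-2\right) \frac{47954}{69} = - \frac{95908}{69} \approx -1390.0$)
$o - x{\left(-121,94 \right)} = - \frac{95908}{69} - \left(94^{2} - -6655\right) = - \frac{95908}{69} - \left(8836 + 6655\right) = - \frac{95908}{69} - 15491 = - \frac{1164787}{69}$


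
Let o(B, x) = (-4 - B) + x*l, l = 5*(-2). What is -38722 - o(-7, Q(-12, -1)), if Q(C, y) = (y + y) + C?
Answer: -38865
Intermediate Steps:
l = -10
Q(C, y) = C + 2*y (Q(C, y) = 2*y + C = C + 2*y)
o(B, x) = -4 - B - 10*x (o(B, x) = (-4 - B) + x*(-10) = (-4 - B) - 10*x = -4 - B - 10*x)
-38722 - o(-7, Q(-12, -1)) = -38722 - (-4 - 1*(-7) - 10*(-12 + 2*(-1))) = -38722 - (-4 + 7 - 10*(-12 - 2)) = -38722 - (-4 + 7 - 10*(-14)) = -38722 - (-4 + 7 + 140) = -38722 - 1*143 = -38722 - 143 = -38865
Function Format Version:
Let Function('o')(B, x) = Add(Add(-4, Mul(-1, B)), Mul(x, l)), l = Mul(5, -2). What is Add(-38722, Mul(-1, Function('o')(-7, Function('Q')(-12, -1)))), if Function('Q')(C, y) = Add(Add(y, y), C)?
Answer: -38865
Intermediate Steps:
l = -10
Function('Q')(C, y) = Add(C, Mul(2, y)) (Function('Q')(C, y) = Add(Mul(2, y), C) = Add(C, Mul(2, y)))
Function('o')(B, x) = Add(-4, Mul(-1, B), Mul(-10, x)) (Function('o')(B, x) = Add(Add(-4, Mul(-1, B)), Mul(x, -10)) = Add(Add(-4, Mul(-1, B)), Mul(-10, x)) = Add(-4, Mul(-1, B), Mul(-10, x)))
Add(-38722, Mul(-1, Function('o')(-7, Function('Q')(-12, -1)))) = Add(-38722, Mul(-1, Add(-4, Mul(-1, -7), Mul(-10, Add(-12, Mul(2, -1)))))) = Add(-38722, Mul(-1, Add(-4, 7, Mul(-10, Add(-12, -2))))) = Add(-38722, Mul(-1, Add(-4, 7, Mul(-10, -14)))) = Add(-38722, Mul(-1, Add(-4, 7, 140))) = Add(-38722, Mul(-1, 143)) = Add(-38722, -143) = -38865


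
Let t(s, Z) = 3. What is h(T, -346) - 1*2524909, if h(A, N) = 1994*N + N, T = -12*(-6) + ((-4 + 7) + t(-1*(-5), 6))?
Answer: -3215179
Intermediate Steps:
T = 78 (T = -12*(-6) + ((-4 + 7) + 3) = 72 + (3 + 3) = 72 + 6 = 78)
h(A, N) = 1995*N
h(T, -346) - 1*2524909 = 1995*(-346) - 1*2524909 = -690270 - 2524909 = -3215179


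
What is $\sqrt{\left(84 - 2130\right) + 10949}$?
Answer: $\sqrt{8903} \approx 94.356$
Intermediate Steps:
$\sqrt{\left(84 - 2130\right) + 10949} = \sqrt{-2046 + 10949} = \sqrt{8903}$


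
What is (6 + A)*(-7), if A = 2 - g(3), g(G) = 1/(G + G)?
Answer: -329/6 ≈ -54.833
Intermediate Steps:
g(G) = 1/(2*G)
A = 11/6 (A = 2 - 1/(2*3) = 2 - 1*⅙ = 2 - ⅙ = 11/6 ≈ 1.8333)
(6 + A)*(-7) = (6 + 11/6)*(-7) = (47/6)*(-7) = -329/6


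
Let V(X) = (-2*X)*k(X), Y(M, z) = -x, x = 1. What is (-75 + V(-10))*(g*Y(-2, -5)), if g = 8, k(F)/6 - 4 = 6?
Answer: -9000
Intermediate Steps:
k(F) = 60 (k(F) = 24 + 6*6 = 24 + 36 = 60)
Y(M, z) = -1 (Y(M, z) = -1*1 = -1)
V(X) = -120*X (V(X) = -2*X*60 = -120*X)
(-75 + V(-10))*(g*Y(-2, -5)) = (-75 - 120*(-10))*(8*(-1)) = (-75 + 1200)*(-8) = 1125*(-8) = -9000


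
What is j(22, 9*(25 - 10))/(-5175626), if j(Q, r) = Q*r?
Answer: -1485/2587813 ≈ -0.00057384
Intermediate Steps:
j(22, 9*(25 - 10))/(-5175626) = (22*(9*(25 - 10)))/(-5175626) = (22*(9*15))*(-1/5175626) = (22*135)*(-1/5175626) = 2970*(-1/5175626) = -1485/2587813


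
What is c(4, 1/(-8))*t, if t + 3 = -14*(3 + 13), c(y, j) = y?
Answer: -908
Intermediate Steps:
t = -227 (t = -3 - 14*(3 + 13) = -3 - 14*16 = -3 - 224 = -227)
c(4, 1/(-8))*t = 4*(-227) = -908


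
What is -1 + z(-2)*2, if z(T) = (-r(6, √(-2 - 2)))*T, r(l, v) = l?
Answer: 23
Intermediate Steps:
z(T) = -6*T (z(T) = (-1*6)*T = -6*T)
-1 + z(-2)*2 = -1 - 6*(-2)*2 = -1 + 12*2 = -1 + 24 = 23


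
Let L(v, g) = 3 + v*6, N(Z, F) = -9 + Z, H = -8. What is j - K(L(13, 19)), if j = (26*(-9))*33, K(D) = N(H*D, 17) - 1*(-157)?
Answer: -7222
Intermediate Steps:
L(v, g) = 3 + 6*v
K(D) = 148 - 8*D (K(D) = (-9 - 8*D) - 1*(-157) = (-9 - 8*D) + 157 = 148 - 8*D)
j = -7722 (j = -234*33 = -7722)
j - K(L(13, 19)) = -7722 - (148 - 8*(3 + 6*13)) = -7722 - (148 - 8*(3 + 78)) = -7722 - (148 - 8*81) = -7722 - (148 - 648) = -7722 - 1*(-500) = -7722 + 500 = -7222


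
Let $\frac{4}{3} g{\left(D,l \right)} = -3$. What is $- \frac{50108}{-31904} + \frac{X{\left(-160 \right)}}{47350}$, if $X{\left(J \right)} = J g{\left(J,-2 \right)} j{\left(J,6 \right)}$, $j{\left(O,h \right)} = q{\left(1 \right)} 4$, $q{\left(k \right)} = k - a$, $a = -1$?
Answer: $\frac{61612433}{37766360} \approx 1.6314$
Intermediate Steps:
$g{\left(D,l \right)} = - \frac{9}{4}$ ($g{\left(D,l \right)} = \frac{3}{4} \left(-3\right) = - \frac{9}{4}$)
$q{\left(k \right)} = 1 + k$ ($q{\left(k \right)} = k - -1 = k + 1 = 1 + k$)
$j{\left(O,h \right)} = 8$ ($j{\left(O,h \right)} = \left(1 + 1\right) 4 = 2 \cdot 4 = 8$)
$X{\left(J \right)} = - 18 J$ ($X{\left(J \right)} = J \left(- \frac{9}{4}\right) 8 = - \frac{9 J}{4} \cdot 8 = - 18 J$)
$- \frac{50108}{-31904} + \frac{X{\left(-160 \right)}}{47350} = - \frac{50108}{-31904} + \frac{\left(-18\right) \left(-160\right)}{47350} = \left(-50108\right) \left(- \frac{1}{31904}\right) + 2880 \cdot \frac{1}{47350} = \frac{12527}{7976} + \frac{288}{4735} = \frac{61612433}{37766360}$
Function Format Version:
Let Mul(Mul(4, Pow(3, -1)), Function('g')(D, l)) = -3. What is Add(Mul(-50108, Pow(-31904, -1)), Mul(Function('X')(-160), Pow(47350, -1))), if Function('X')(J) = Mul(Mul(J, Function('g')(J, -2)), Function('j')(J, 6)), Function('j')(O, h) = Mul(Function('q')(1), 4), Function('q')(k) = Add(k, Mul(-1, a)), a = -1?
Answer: Rational(61612433, 37766360) ≈ 1.6314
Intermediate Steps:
Function('g')(D, l) = Rational(-9, 4) (Function('g')(D, l) = Mul(Rational(3, 4), -3) = Rational(-9, 4))
Function('q')(k) = Add(1, k) (Function('q')(k) = Add(k, Mul(-1, -1)) = Add(k, 1) = Add(1, k))
Function('j')(O, h) = 8 (Function('j')(O, h) = Mul(Add(1, 1), 4) = Mul(2, 4) = 8)
Function('X')(J) = Mul(-18, J) (Function('X')(J) = Mul(Mul(J, Rational(-9, 4)), 8) = Mul(Mul(Rational(-9, 4), J), 8) = Mul(-18, J))
Add(Mul(-50108, Pow(-31904, -1)), Mul(Function('X')(-160), Pow(47350, -1))) = Add(Mul(-50108, Pow(-31904, -1)), Mul(Mul(-18, -160), Pow(47350, -1))) = Add(Mul(-50108, Rational(-1, 31904)), Mul(2880, Rational(1, 47350))) = Add(Rational(12527, 7976), Rational(288, 4735)) = Rational(61612433, 37766360)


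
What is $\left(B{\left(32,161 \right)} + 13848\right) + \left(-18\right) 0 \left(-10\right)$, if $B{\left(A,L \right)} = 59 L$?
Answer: $23347$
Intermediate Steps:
$\left(B{\left(32,161 \right)} + 13848\right) + \left(-18\right) 0 \left(-10\right) = \left(59 \cdot 161 + 13848\right) + \left(-18\right) 0 \left(-10\right) = \left(9499 + 13848\right) + 0 \left(-10\right) = 23347 + 0 = 23347$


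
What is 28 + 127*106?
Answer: 13490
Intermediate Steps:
28 + 127*106 = 28 + 13462 = 13490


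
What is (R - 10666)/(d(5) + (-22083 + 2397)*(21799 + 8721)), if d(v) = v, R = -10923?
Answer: 21589/600816715 ≈ 3.5933e-5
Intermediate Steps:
(R - 10666)/(d(5) + (-22083 + 2397)*(21799 + 8721)) = (-10923 - 10666)/(5 + (-22083 + 2397)*(21799 + 8721)) = -21589/(5 - 19686*30520) = -21589/(5 - 600816720) = -21589/(-600816715) = -21589*(-1/600816715) = 21589/600816715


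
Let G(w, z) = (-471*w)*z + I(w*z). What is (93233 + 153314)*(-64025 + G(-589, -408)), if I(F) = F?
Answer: -27862440423755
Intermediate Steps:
G(w, z) = -470*w*z (G(w, z) = (-471*w)*z + w*z = -471*w*z + w*z = -470*w*z)
(93233 + 153314)*(-64025 + G(-589, -408)) = (93233 + 153314)*(-64025 - 470*(-589)*(-408)) = 246547*(-64025 - 112946640) = 246547*(-113010665) = -27862440423755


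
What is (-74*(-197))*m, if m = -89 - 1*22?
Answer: -1618158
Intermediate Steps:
m = -111 (m = -89 - 22 = -111)
(-74*(-197))*m = -74*(-197)*(-111) = 14578*(-111) = -1618158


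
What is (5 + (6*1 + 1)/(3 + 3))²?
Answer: 1369/36 ≈ 38.028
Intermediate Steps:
(5 + (6*1 + 1)/(3 + 3))² = (5 + (6 + 1)/6)² = (5 + 7*(⅙))² = (5 + 7/6)² = (37/6)² = 1369/36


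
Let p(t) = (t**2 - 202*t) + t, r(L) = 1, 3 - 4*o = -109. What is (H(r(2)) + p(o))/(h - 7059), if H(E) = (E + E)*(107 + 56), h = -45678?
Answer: 1506/17579 ≈ 0.085670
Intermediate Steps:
o = 28 (o = 3/4 - 1/4*(-109) = 3/4 + 109/4 = 28)
p(t) = t**2 - 201*t
H(E) = 326*E (H(E) = (2*E)*163 = 326*E)
(H(r(2)) + p(o))/(h - 7059) = (326*1 + 28*(-201 + 28))/(-45678 - 7059) = (326 + 28*(-173))/(-52737) = (326 - 4844)*(-1/52737) = -4518*(-1/52737) = 1506/17579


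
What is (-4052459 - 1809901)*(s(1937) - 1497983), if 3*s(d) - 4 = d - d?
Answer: 8781707803400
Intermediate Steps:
s(d) = 4/3 (s(d) = 4/3 + (d - d)/3 = 4/3 + (1/3)*0 = 4/3 + 0 = 4/3)
(-4052459 - 1809901)*(s(1937) - 1497983) = (-4052459 - 1809901)*(4/3 - 1497983) = -5862360*(-4493945/3) = 8781707803400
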